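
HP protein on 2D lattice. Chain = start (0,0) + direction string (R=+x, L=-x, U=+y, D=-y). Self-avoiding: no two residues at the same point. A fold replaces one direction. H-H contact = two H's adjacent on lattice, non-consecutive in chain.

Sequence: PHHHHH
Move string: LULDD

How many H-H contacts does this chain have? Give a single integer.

Answer: 1

Derivation:
Positions: [(0, 0), (-1, 0), (-1, 1), (-2, 1), (-2, 0), (-2, -1)]
H-H contact: residue 1 @(-1,0) - residue 4 @(-2, 0)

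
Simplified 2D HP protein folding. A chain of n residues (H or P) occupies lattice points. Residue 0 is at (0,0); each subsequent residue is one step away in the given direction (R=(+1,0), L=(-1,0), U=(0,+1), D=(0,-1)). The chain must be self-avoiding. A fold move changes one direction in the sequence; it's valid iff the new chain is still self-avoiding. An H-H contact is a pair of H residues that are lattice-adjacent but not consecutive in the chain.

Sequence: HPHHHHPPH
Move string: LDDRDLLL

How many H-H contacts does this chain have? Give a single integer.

Answer: 0

Derivation:
Positions: [(0, 0), (-1, 0), (-1, -1), (-1, -2), (0, -2), (0, -3), (-1, -3), (-2, -3), (-3, -3)]
No H-H contacts found.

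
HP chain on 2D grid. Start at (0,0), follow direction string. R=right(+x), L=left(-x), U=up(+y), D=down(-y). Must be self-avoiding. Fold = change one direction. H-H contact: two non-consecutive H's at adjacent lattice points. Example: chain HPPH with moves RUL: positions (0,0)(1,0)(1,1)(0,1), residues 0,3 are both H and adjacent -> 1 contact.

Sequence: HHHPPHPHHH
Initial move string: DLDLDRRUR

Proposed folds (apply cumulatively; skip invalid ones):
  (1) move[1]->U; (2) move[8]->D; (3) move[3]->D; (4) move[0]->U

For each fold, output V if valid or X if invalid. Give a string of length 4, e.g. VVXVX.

Initial: DLDLDRRUR -> [(0, 0), (0, -1), (-1, -1), (-1, -2), (-2, -2), (-2, -3), (-1, -3), (0, -3), (0, -2), (1, -2)]
Fold 1: move[1]->U => DUDLDRRUR INVALID (collision), skipped
Fold 2: move[8]->D => DLDLDRRUD INVALID (collision), skipped
Fold 3: move[3]->D => DLDDDRRUR VALID
Fold 4: move[0]->U => ULDDDRRUR VALID

Answer: XXVV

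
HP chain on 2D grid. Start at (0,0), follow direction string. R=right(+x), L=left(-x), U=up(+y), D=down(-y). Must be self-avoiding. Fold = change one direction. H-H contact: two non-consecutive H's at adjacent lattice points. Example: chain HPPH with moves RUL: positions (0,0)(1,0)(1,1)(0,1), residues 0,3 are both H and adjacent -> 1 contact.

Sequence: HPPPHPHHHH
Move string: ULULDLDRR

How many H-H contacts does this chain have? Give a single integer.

Answer: 1

Derivation:
Positions: [(0, 0), (0, 1), (-1, 1), (-1, 2), (-2, 2), (-2, 1), (-3, 1), (-3, 0), (-2, 0), (-1, 0)]
H-H contact: residue 0 @(0,0) - residue 9 @(-1, 0)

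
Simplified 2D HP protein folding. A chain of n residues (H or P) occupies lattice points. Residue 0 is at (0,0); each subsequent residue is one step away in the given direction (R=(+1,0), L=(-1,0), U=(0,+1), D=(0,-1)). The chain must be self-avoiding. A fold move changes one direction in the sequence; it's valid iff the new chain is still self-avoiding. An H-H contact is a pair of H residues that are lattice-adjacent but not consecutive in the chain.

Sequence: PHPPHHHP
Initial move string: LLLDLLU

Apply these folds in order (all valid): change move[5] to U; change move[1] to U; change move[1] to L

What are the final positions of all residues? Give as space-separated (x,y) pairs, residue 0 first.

Answer: (0,0) (-1,0) (-2,0) (-3,0) (-3,-1) (-4,-1) (-4,0) (-4,1)

Derivation:
Initial moves: LLLDLLU
Fold: move[5]->U => LLLDLUU (positions: [(0, 0), (-1, 0), (-2, 0), (-3, 0), (-3, -1), (-4, -1), (-4, 0), (-4, 1)])
Fold: move[1]->U => LULDLUU (positions: [(0, 0), (-1, 0), (-1, 1), (-2, 1), (-2, 0), (-3, 0), (-3, 1), (-3, 2)])
Fold: move[1]->L => LLLDLUU (positions: [(0, 0), (-1, 0), (-2, 0), (-3, 0), (-3, -1), (-4, -1), (-4, 0), (-4, 1)])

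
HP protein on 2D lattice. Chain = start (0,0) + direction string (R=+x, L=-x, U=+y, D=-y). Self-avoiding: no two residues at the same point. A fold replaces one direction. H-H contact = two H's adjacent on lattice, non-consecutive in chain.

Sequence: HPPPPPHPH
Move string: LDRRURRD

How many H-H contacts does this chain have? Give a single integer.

Positions: [(0, 0), (-1, 0), (-1, -1), (0, -1), (1, -1), (1, 0), (2, 0), (3, 0), (3, -1)]
No H-H contacts found.

Answer: 0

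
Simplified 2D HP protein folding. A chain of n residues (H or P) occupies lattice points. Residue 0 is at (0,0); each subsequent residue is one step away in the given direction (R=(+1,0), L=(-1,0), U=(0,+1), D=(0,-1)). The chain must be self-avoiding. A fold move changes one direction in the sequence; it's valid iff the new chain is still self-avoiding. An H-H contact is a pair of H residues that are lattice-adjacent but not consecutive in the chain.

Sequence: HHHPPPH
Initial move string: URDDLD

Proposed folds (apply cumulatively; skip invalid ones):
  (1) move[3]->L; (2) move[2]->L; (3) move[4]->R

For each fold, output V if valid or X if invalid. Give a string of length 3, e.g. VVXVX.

Initial: URDDLD -> [(0, 0), (0, 1), (1, 1), (1, 0), (1, -1), (0, -1), (0, -2)]
Fold 1: move[3]->L => URDLLD INVALID (collision), skipped
Fold 2: move[2]->L => URLDLD INVALID (collision), skipped
Fold 3: move[4]->R => URDDRD VALID

Answer: XXV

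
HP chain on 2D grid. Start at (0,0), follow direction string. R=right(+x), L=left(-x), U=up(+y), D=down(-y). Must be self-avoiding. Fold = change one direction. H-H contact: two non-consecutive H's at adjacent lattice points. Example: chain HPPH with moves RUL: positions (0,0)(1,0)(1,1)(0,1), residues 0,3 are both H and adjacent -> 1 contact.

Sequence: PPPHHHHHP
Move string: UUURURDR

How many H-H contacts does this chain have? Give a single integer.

Positions: [(0, 0), (0, 1), (0, 2), (0, 3), (1, 3), (1, 4), (2, 4), (2, 3), (3, 3)]
H-H contact: residue 4 @(1,3) - residue 7 @(2, 3)

Answer: 1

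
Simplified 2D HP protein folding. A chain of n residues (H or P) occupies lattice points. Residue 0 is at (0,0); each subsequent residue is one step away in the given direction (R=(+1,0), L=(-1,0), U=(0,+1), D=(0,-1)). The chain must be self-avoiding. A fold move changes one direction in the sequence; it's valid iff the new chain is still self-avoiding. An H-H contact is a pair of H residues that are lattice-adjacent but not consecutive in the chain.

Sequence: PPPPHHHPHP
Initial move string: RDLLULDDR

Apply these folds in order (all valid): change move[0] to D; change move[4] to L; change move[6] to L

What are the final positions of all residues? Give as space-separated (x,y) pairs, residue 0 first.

Answer: (0,0) (0,-1) (0,-2) (-1,-2) (-2,-2) (-3,-2) (-4,-2) (-5,-2) (-5,-3) (-4,-3)

Derivation:
Initial moves: RDLLULDDR
Fold: move[0]->D => DDLLULDDR (positions: [(0, 0), (0, -1), (0, -2), (-1, -2), (-2, -2), (-2, -1), (-3, -1), (-3, -2), (-3, -3), (-2, -3)])
Fold: move[4]->L => DDLLLLDDR (positions: [(0, 0), (0, -1), (0, -2), (-1, -2), (-2, -2), (-3, -2), (-4, -2), (-4, -3), (-4, -4), (-3, -4)])
Fold: move[6]->L => DDLLLLLDR (positions: [(0, 0), (0, -1), (0, -2), (-1, -2), (-2, -2), (-3, -2), (-4, -2), (-5, -2), (-5, -3), (-4, -3)])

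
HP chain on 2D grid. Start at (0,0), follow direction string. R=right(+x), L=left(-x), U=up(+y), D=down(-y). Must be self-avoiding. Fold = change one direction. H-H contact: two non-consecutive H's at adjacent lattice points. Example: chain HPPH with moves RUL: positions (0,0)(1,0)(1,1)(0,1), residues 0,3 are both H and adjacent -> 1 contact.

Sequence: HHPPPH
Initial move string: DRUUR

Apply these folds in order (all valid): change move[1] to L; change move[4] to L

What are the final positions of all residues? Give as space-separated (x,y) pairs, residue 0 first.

Initial moves: DRUUR
Fold: move[1]->L => DLUUR (positions: [(0, 0), (0, -1), (-1, -1), (-1, 0), (-1, 1), (0, 1)])
Fold: move[4]->L => DLUUL (positions: [(0, 0), (0, -1), (-1, -1), (-1, 0), (-1, 1), (-2, 1)])

Answer: (0,0) (0,-1) (-1,-1) (-1,0) (-1,1) (-2,1)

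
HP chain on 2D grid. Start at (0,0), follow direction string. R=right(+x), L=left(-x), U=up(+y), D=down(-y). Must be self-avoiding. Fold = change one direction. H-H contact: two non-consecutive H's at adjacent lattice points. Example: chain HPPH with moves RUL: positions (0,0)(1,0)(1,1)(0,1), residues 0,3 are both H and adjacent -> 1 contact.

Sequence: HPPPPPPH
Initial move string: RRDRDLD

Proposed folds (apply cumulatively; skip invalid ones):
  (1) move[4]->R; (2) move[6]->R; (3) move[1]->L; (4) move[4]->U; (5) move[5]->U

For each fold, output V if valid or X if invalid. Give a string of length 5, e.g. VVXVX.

Initial: RRDRDLD -> [(0, 0), (1, 0), (2, 0), (2, -1), (3, -1), (3, -2), (2, -2), (2, -3)]
Fold 1: move[4]->R => RRDRRLD INVALID (collision), skipped
Fold 2: move[6]->R => RRDRDLR INVALID (collision), skipped
Fold 3: move[1]->L => RLDRDLD INVALID (collision), skipped
Fold 4: move[4]->U => RRDRULD INVALID (collision), skipped
Fold 5: move[5]->U => RRDRDUD INVALID (collision), skipped

Answer: XXXXX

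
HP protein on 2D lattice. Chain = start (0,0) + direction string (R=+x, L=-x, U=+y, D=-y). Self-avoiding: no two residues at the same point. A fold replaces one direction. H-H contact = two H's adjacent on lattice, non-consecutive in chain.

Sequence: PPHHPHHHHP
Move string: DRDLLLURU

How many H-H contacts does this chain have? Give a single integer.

Positions: [(0, 0), (0, -1), (1, -1), (1, -2), (0, -2), (-1, -2), (-2, -2), (-2, -1), (-1, -1), (-1, 0)]
H-H contact: residue 5 @(-1,-2) - residue 8 @(-1, -1)

Answer: 1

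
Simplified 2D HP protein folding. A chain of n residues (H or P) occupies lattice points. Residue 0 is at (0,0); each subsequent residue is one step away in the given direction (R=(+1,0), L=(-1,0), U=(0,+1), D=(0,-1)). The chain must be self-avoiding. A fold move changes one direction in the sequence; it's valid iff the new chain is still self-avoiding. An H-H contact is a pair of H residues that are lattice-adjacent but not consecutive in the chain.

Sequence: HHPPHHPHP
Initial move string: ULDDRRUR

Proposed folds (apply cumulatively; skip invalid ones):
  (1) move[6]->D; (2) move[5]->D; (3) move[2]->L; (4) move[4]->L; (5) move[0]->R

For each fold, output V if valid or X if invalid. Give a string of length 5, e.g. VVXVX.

Initial: ULDDRRUR -> [(0, 0), (0, 1), (-1, 1), (-1, 0), (-1, -1), (0, -1), (1, -1), (1, 0), (2, 0)]
Fold 1: move[6]->D => ULDDRRDR VALID
Fold 2: move[5]->D => ULDDRDDR VALID
Fold 3: move[2]->L => ULLDRDDR VALID
Fold 4: move[4]->L => ULLDLDDR VALID
Fold 5: move[0]->R => RLLDLDDR INVALID (collision), skipped

Answer: VVVVX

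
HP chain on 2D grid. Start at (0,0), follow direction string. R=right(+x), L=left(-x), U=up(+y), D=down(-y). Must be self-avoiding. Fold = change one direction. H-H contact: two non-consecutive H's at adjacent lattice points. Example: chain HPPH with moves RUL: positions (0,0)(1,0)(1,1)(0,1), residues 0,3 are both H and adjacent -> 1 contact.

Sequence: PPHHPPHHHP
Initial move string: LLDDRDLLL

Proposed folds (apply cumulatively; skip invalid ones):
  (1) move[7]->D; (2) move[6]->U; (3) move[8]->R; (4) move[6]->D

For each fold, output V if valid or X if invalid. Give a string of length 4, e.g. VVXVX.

Initial: LLDDRDLLL -> [(0, 0), (-1, 0), (-2, 0), (-2, -1), (-2, -2), (-1, -2), (-1, -3), (-2, -3), (-3, -3), (-4, -3)]
Fold 1: move[7]->D => LLDDRDLDL VALID
Fold 2: move[6]->U => LLDDRDUDL INVALID (collision), skipped
Fold 3: move[8]->R => LLDDRDLDR VALID
Fold 4: move[6]->D => LLDDRDDDR VALID

Answer: VXVV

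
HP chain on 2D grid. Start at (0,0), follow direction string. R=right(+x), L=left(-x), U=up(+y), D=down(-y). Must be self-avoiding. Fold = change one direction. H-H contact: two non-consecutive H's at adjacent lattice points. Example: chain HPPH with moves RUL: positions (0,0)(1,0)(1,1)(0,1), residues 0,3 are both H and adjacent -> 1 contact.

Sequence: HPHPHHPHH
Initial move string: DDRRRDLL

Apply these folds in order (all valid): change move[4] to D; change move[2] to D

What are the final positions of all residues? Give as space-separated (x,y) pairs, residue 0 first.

Answer: (0,0) (0,-1) (0,-2) (0,-3) (1,-3) (1,-4) (1,-5) (0,-5) (-1,-5)

Derivation:
Initial moves: DDRRRDLL
Fold: move[4]->D => DDRRDDLL (positions: [(0, 0), (0, -1), (0, -2), (1, -2), (2, -2), (2, -3), (2, -4), (1, -4), (0, -4)])
Fold: move[2]->D => DDDRDDLL (positions: [(0, 0), (0, -1), (0, -2), (0, -3), (1, -3), (1, -4), (1, -5), (0, -5), (-1, -5)])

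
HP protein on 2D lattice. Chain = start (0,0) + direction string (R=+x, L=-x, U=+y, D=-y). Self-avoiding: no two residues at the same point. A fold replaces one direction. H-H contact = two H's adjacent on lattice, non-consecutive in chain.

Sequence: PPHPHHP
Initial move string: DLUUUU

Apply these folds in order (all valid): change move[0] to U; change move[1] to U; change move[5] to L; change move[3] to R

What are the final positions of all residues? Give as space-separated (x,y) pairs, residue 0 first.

Answer: (0,0) (0,1) (0,2) (0,3) (1,3) (1,4) (0,4)

Derivation:
Initial moves: DLUUUU
Fold: move[0]->U => ULUUUU (positions: [(0, 0), (0, 1), (-1, 1), (-1, 2), (-1, 3), (-1, 4), (-1, 5)])
Fold: move[1]->U => UUUUUU (positions: [(0, 0), (0, 1), (0, 2), (0, 3), (0, 4), (0, 5), (0, 6)])
Fold: move[5]->L => UUUUUL (positions: [(0, 0), (0, 1), (0, 2), (0, 3), (0, 4), (0, 5), (-1, 5)])
Fold: move[3]->R => UUURUL (positions: [(0, 0), (0, 1), (0, 2), (0, 3), (1, 3), (1, 4), (0, 4)])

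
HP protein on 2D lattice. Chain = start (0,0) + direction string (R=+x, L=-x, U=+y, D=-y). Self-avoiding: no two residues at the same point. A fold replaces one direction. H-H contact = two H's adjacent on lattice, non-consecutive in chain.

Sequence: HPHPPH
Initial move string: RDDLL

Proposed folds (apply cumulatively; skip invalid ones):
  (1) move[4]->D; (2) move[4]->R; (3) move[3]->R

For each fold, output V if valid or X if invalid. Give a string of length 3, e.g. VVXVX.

Initial: RDDLL -> [(0, 0), (1, 0), (1, -1), (1, -2), (0, -2), (-1, -2)]
Fold 1: move[4]->D => RDDLD VALID
Fold 2: move[4]->R => RDDLR INVALID (collision), skipped
Fold 3: move[3]->R => RDDRD VALID

Answer: VXV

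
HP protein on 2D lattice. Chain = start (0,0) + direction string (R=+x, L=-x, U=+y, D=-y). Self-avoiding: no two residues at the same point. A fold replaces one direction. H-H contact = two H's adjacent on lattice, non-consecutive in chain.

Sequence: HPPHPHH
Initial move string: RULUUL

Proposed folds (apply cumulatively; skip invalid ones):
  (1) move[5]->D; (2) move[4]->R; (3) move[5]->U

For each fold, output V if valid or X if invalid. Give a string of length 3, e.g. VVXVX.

Initial: RULUUL -> [(0, 0), (1, 0), (1, 1), (0, 1), (0, 2), (0, 3), (-1, 3)]
Fold 1: move[5]->D => RULUUD INVALID (collision), skipped
Fold 2: move[4]->R => RULURL INVALID (collision), skipped
Fold 3: move[5]->U => RULUUU VALID

Answer: XXV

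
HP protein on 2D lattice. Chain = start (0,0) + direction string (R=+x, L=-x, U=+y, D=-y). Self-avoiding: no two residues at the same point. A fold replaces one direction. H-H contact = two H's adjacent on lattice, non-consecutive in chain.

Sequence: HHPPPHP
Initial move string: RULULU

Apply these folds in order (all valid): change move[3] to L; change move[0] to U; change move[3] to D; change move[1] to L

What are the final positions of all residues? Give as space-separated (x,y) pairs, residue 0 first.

Initial moves: RULULU
Fold: move[3]->L => RULLLU (positions: [(0, 0), (1, 0), (1, 1), (0, 1), (-1, 1), (-2, 1), (-2, 2)])
Fold: move[0]->U => UULLLU (positions: [(0, 0), (0, 1), (0, 2), (-1, 2), (-2, 2), (-3, 2), (-3, 3)])
Fold: move[3]->D => UULDLU (positions: [(0, 0), (0, 1), (0, 2), (-1, 2), (-1, 1), (-2, 1), (-2, 2)])
Fold: move[1]->L => ULLDLU (positions: [(0, 0), (0, 1), (-1, 1), (-2, 1), (-2, 0), (-3, 0), (-3, 1)])

Answer: (0,0) (0,1) (-1,1) (-2,1) (-2,0) (-3,0) (-3,1)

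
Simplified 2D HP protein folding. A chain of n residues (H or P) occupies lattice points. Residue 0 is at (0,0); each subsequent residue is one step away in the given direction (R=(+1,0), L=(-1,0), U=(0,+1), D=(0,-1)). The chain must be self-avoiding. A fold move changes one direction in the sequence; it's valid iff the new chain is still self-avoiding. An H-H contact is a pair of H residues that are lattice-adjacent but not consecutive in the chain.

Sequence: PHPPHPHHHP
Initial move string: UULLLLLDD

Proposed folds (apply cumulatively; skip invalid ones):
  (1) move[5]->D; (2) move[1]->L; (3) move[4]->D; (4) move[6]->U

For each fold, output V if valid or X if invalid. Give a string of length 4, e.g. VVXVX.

Initial: UULLLLLDD -> [(0, 0), (0, 1), (0, 2), (-1, 2), (-2, 2), (-3, 2), (-4, 2), (-5, 2), (-5, 1), (-5, 0)]
Fold 1: move[5]->D => UULLLDLDD VALID
Fold 2: move[1]->L => ULLLLDLDD VALID
Fold 3: move[4]->D => ULLLDDLDD VALID
Fold 4: move[6]->U => ULLLDDUDD INVALID (collision), skipped

Answer: VVVX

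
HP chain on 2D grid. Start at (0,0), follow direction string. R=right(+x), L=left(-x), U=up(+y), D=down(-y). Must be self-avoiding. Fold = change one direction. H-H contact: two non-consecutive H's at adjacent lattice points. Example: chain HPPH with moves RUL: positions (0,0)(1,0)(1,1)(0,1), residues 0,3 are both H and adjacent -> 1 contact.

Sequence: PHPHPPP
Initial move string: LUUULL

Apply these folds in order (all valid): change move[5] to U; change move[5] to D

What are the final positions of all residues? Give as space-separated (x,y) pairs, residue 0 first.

Answer: (0,0) (-1,0) (-1,1) (-1,2) (-1,3) (-2,3) (-2,2)

Derivation:
Initial moves: LUUULL
Fold: move[5]->U => LUUULU (positions: [(0, 0), (-1, 0), (-1, 1), (-1, 2), (-1, 3), (-2, 3), (-2, 4)])
Fold: move[5]->D => LUUULD (positions: [(0, 0), (-1, 0), (-1, 1), (-1, 2), (-1, 3), (-2, 3), (-2, 2)])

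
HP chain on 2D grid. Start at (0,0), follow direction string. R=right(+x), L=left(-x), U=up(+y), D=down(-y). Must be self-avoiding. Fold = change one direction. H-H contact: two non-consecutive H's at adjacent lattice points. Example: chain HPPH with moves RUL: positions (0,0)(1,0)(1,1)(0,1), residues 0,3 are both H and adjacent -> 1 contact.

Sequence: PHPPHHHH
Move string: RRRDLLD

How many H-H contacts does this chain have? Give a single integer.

Positions: [(0, 0), (1, 0), (2, 0), (3, 0), (3, -1), (2, -1), (1, -1), (1, -2)]
H-H contact: residue 1 @(1,0) - residue 6 @(1, -1)

Answer: 1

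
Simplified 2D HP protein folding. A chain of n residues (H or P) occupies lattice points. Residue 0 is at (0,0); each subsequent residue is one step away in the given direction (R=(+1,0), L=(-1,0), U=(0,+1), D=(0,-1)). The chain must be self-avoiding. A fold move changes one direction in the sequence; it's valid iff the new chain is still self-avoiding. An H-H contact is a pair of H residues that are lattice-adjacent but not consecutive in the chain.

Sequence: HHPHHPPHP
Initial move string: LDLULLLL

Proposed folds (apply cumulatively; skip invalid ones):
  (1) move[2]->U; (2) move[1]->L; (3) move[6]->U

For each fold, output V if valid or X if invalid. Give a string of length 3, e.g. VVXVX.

Initial: LDLULLLL -> [(0, 0), (-1, 0), (-1, -1), (-2, -1), (-2, 0), (-3, 0), (-4, 0), (-5, 0), (-6, 0)]
Fold 1: move[2]->U => LDUULLLL INVALID (collision), skipped
Fold 2: move[1]->L => LLLULLLL VALID
Fold 3: move[6]->U => LLLULLUL VALID

Answer: XVV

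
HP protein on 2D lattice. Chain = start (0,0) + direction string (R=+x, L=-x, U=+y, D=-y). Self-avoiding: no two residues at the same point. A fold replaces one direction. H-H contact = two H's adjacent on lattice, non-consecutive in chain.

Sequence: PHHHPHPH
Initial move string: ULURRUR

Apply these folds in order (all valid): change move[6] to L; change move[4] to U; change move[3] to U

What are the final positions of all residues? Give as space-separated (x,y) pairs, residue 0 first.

Initial moves: ULURRUR
Fold: move[6]->L => ULURRUL (positions: [(0, 0), (0, 1), (-1, 1), (-1, 2), (0, 2), (1, 2), (1, 3), (0, 3)])
Fold: move[4]->U => ULURUUL (positions: [(0, 0), (0, 1), (-1, 1), (-1, 2), (0, 2), (0, 3), (0, 4), (-1, 4)])
Fold: move[3]->U => ULUUUUL (positions: [(0, 0), (0, 1), (-1, 1), (-1, 2), (-1, 3), (-1, 4), (-1, 5), (-2, 5)])

Answer: (0,0) (0,1) (-1,1) (-1,2) (-1,3) (-1,4) (-1,5) (-2,5)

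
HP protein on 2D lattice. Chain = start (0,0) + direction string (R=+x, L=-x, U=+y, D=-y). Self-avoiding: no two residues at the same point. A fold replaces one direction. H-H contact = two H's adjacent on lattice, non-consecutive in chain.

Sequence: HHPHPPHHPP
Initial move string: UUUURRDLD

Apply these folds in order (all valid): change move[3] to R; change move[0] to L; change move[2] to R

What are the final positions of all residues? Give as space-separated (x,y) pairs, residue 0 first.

Answer: (0,0) (-1,0) (-1,1) (0,1) (1,1) (2,1) (3,1) (3,0) (2,0) (2,-1)

Derivation:
Initial moves: UUUURRDLD
Fold: move[3]->R => UUURRRDLD (positions: [(0, 0), (0, 1), (0, 2), (0, 3), (1, 3), (2, 3), (3, 3), (3, 2), (2, 2), (2, 1)])
Fold: move[0]->L => LUURRRDLD (positions: [(0, 0), (-1, 0), (-1, 1), (-1, 2), (0, 2), (1, 2), (2, 2), (2, 1), (1, 1), (1, 0)])
Fold: move[2]->R => LURRRRDLD (positions: [(0, 0), (-1, 0), (-1, 1), (0, 1), (1, 1), (2, 1), (3, 1), (3, 0), (2, 0), (2, -1)])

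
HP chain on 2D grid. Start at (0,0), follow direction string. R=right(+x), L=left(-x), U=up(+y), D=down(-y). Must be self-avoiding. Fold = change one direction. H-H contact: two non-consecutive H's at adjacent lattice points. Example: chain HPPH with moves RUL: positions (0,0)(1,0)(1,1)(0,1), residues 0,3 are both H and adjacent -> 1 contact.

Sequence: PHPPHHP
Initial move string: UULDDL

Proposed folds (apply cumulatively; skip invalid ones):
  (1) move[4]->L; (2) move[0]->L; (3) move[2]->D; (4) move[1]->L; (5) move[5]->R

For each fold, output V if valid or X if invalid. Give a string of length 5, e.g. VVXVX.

Initial: UULDDL -> [(0, 0), (0, 1), (0, 2), (-1, 2), (-1, 1), (-1, 0), (-2, 0)]
Fold 1: move[4]->L => UULDLL VALID
Fold 2: move[0]->L => LULDLL VALID
Fold 3: move[2]->D => LUDDLL INVALID (collision), skipped
Fold 4: move[1]->L => LLLDLL VALID
Fold 5: move[5]->R => LLLDLR INVALID (collision), skipped

Answer: VVXVX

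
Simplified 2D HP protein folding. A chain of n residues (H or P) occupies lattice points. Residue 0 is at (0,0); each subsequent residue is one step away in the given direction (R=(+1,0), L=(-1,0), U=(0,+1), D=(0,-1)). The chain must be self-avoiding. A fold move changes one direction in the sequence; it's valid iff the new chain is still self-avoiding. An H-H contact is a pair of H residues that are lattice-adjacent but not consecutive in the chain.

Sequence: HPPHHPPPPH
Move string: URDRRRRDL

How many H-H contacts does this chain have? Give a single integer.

Positions: [(0, 0), (0, 1), (1, 1), (1, 0), (2, 0), (3, 0), (4, 0), (5, 0), (5, -1), (4, -1)]
H-H contact: residue 0 @(0,0) - residue 3 @(1, 0)

Answer: 1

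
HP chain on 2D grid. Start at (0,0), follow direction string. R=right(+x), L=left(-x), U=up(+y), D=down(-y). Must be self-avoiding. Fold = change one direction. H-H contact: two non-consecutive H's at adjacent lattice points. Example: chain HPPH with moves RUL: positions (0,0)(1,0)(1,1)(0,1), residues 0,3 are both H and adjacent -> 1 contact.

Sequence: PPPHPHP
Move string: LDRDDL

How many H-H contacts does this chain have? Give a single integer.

Positions: [(0, 0), (-1, 0), (-1, -1), (0, -1), (0, -2), (0, -3), (-1, -3)]
No H-H contacts found.

Answer: 0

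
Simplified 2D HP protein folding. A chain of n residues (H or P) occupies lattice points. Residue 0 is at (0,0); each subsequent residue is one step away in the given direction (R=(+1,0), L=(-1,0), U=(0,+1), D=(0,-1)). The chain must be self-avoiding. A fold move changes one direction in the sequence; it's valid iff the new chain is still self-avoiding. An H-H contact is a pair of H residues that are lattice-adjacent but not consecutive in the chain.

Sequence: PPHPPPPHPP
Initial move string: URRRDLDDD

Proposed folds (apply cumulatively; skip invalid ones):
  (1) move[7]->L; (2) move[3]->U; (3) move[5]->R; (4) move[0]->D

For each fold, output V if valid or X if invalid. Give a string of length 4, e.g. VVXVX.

Initial: URRRDLDDD -> [(0, 0), (0, 1), (1, 1), (2, 1), (3, 1), (3, 0), (2, 0), (2, -1), (2, -2), (2, -3)]
Fold 1: move[7]->L => URRRDLDLD VALID
Fold 2: move[3]->U => URRUDLDLD INVALID (collision), skipped
Fold 3: move[5]->R => URRRDRDLD VALID
Fold 4: move[0]->D => DRRRDRDLD VALID

Answer: VXVV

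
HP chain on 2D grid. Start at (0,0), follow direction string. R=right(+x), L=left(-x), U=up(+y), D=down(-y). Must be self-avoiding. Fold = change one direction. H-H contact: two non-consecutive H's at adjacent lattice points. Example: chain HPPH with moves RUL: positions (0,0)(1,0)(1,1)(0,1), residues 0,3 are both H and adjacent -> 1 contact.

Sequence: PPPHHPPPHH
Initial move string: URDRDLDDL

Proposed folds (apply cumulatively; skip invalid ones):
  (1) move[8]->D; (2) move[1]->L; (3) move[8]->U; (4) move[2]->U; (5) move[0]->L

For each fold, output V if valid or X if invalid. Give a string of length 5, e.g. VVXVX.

Initial: URDRDLDDL -> [(0, 0), (0, 1), (1, 1), (1, 0), (2, 0), (2, -1), (1, -1), (1, -2), (1, -3), (0, -3)]
Fold 1: move[8]->D => URDRDLDDD VALID
Fold 2: move[1]->L => ULDRDLDDD INVALID (collision), skipped
Fold 3: move[8]->U => URDRDLDDU INVALID (collision), skipped
Fold 4: move[2]->U => URURDLDDD INVALID (collision), skipped
Fold 5: move[0]->L => LRDRDLDDD INVALID (collision), skipped

Answer: VXXXX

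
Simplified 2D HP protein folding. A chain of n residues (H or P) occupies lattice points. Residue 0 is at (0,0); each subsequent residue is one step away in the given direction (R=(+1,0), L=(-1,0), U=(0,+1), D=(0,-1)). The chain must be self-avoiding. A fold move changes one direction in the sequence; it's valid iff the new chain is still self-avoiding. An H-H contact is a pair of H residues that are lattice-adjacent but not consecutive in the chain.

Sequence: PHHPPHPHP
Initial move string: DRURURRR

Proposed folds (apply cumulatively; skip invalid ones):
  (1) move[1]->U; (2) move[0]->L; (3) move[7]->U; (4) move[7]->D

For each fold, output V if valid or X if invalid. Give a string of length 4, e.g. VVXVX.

Initial: DRURURRR -> [(0, 0), (0, -1), (1, -1), (1, 0), (2, 0), (2, 1), (3, 1), (4, 1), (5, 1)]
Fold 1: move[1]->U => DUURURRR INVALID (collision), skipped
Fold 2: move[0]->L => LRURURRR INVALID (collision), skipped
Fold 3: move[7]->U => DRURURRU VALID
Fold 4: move[7]->D => DRURURRD VALID

Answer: XXVV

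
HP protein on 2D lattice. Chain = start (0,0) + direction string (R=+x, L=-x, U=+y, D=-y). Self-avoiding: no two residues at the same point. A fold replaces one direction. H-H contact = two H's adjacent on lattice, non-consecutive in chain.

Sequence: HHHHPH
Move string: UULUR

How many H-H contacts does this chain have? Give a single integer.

Positions: [(0, 0), (0, 1), (0, 2), (-1, 2), (-1, 3), (0, 3)]
H-H contact: residue 2 @(0,2) - residue 5 @(0, 3)

Answer: 1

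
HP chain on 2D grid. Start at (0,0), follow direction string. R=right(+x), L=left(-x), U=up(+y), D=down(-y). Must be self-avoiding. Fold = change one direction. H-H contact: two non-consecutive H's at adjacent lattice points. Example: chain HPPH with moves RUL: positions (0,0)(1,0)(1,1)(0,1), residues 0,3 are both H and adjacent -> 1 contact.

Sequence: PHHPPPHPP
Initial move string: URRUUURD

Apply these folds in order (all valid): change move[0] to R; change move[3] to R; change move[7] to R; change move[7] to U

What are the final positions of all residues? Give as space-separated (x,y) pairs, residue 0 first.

Initial moves: URRUUURD
Fold: move[0]->R => RRRUUURD (positions: [(0, 0), (1, 0), (2, 0), (3, 0), (3, 1), (3, 2), (3, 3), (4, 3), (4, 2)])
Fold: move[3]->R => RRRRUURD (positions: [(0, 0), (1, 0), (2, 0), (3, 0), (4, 0), (4, 1), (4, 2), (5, 2), (5, 1)])
Fold: move[7]->R => RRRRUURR (positions: [(0, 0), (1, 0), (2, 0), (3, 0), (4, 0), (4, 1), (4, 2), (5, 2), (6, 2)])
Fold: move[7]->U => RRRRUURU (positions: [(0, 0), (1, 0), (2, 0), (3, 0), (4, 0), (4, 1), (4, 2), (5, 2), (5, 3)])

Answer: (0,0) (1,0) (2,0) (3,0) (4,0) (4,1) (4,2) (5,2) (5,3)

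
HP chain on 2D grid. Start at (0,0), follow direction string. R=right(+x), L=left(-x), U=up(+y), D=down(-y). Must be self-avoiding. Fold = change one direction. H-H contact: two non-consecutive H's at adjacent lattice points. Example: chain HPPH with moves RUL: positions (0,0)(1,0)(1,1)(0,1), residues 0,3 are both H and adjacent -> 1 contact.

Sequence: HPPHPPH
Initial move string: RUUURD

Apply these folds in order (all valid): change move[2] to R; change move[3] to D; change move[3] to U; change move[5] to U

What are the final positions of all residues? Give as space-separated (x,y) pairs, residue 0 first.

Answer: (0,0) (1,0) (1,1) (2,1) (2,2) (3,2) (3,3)

Derivation:
Initial moves: RUUURD
Fold: move[2]->R => RURURD (positions: [(0, 0), (1, 0), (1, 1), (2, 1), (2, 2), (3, 2), (3, 1)])
Fold: move[3]->D => RURDRD (positions: [(0, 0), (1, 0), (1, 1), (2, 1), (2, 0), (3, 0), (3, -1)])
Fold: move[3]->U => RURURD (positions: [(0, 0), (1, 0), (1, 1), (2, 1), (2, 2), (3, 2), (3, 1)])
Fold: move[5]->U => RURURU (positions: [(0, 0), (1, 0), (1, 1), (2, 1), (2, 2), (3, 2), (3, 3)])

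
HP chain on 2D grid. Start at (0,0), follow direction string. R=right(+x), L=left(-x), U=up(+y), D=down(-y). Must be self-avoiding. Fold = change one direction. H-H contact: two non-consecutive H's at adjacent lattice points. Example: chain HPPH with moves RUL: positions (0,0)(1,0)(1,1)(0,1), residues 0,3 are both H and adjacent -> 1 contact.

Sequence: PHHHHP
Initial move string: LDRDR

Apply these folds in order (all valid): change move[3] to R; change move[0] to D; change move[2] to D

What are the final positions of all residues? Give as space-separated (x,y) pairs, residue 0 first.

Answer: (0,0) (0,-1) (0,-2) (0,-3) (1,-3) (2,-3)

Derivation:
Initial moves: LDRDR
Fold: move[3]->R => LDRRR (positions: [(0, 0), (-1, 0), (-1, -1), (0, -1), (1, -1), (2, -1)])
Fold: move[0]->D => DDRRR (positions: [(0, 0), (0, -1), (0, -2), (1, -2), (2, -2), (3, -2)])
Fold: move[2]->D => DDDRR (positions: [(0, 0), (0, -1), (0, -2), (0, -3), (1, -3), (2, -3)])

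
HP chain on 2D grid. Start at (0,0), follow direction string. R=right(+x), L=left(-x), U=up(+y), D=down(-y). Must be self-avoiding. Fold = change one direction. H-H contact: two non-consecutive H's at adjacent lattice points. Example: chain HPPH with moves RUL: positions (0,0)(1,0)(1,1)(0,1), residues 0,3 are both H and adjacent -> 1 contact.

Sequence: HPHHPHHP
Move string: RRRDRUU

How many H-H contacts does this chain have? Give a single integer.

Positions: [(0, 0), (1, 0), (2, 0), (3, 0), (3, -1), (4, -1), (4, 0), (4, 1)]
H-H contact: residue 3 @(3,0) - residue 6 @(4, 0)

Answer: 1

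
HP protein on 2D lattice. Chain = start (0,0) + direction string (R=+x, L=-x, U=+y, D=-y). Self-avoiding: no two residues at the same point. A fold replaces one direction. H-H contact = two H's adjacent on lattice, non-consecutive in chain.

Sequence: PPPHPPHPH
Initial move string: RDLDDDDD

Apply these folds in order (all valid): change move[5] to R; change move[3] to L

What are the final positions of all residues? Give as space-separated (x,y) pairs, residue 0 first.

Answer: (0,0) (1,0) (1,-1) (0,-1) (-1,-1) (-1,-2) (0,-2) (0,-3) (0,-4)

Derivation:
Initial moves: RDLDDDDD
Fold: move[5]->R => RDLDDRDD (positions: [(0, 0), (1, 0), (1, -1), (0, -1), (0, -2), (0, -3), (1, -3), (1, -4), (1, -5)])
Fold: move[3]->L => RDLLDRDD (positions: [(0, 0), (1, 0), (1, -1), (0, -1), (-1, -1), (-1, -2), (0, -2), (0, -3), (0, -4)])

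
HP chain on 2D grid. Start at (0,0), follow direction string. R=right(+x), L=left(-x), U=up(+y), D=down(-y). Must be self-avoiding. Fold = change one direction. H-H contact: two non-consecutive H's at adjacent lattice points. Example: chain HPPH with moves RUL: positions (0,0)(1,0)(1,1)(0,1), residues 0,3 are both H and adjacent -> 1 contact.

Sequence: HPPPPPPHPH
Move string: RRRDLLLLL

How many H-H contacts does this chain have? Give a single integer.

Positions: [(0, 0), (1, 0), (2, 0), (3, 0), (3, -1), (2, -1), (1, -1), (0, -1), (-1, -1), (-2, -1)]
H-H contact: residue 0 @(0,0) - residue 7 @(0, -1)

Answer: 1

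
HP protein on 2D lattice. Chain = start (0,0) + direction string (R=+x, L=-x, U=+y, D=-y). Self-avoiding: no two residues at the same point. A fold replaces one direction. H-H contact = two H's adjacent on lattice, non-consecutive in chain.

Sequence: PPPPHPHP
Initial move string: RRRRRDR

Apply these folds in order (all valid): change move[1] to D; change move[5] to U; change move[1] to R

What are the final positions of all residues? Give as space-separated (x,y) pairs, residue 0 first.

Initial moves: RRRRRDR
Fold: move[1]->D => RDRRRDR (positions: [(0, 0), (1, 0), (1, -1), (2, -1), (3, -1), (4, -1), (4, -2), (5, -2)])
Fold: move[5]->U => RDRRRUR (positions: [(0, 0), (1, 0), (1, -1), (2, -1), (3, -1), (4, -1), (4, 0), (5, 0)])
Fold: move[1]->R => RRRRRUR (positions: [(0, 0), (1, 0), (2, 0), (3, 0), (4, 0), (5, 0), (5, 1), (6, 1)])

Answer: (0,0) (1,0) (2,0) (3,0) (4,0) (5,0) (5,1) (6,1)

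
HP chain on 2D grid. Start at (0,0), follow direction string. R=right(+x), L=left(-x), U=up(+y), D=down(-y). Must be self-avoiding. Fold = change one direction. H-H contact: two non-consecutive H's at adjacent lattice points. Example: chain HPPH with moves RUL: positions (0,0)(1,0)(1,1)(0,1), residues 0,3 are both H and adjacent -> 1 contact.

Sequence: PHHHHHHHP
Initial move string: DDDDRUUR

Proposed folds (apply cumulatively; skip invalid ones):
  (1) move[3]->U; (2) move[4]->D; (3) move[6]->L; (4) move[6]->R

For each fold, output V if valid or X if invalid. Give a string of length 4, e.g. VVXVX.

Answer: XXXV

Derivation:
Initial: DDDDRUUR -> [(0, 0), (0, -1), (0, -2), (0, -3), (0, -4), (1, -4), (1, -3), (1, -2), (2, -2)]
Fold 1: move[3]->U => DDDURUUR INVALID (collision), skipped
Fold 2: move[4]->D => DDDDDUUR INVALID (collision), skipped
Fold 3: move[6]->L => DDDDRULR INVALID (collision), skipped
Fold 4: move[6]->R => DDDDRURR VALID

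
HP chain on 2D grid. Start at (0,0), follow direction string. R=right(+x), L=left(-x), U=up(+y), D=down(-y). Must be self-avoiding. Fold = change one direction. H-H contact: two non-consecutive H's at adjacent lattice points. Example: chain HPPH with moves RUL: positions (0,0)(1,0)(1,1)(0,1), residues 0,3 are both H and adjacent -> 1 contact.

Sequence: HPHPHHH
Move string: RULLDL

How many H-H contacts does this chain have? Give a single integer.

Positions: [(0, 0), (1, 0), (1, 1), (0, 1), (-1, 1), (-1, 0), (-2, 0)]
H-H contact: residue 0 @(0,0) - residue 5 @(-1, 0)

Answer: 1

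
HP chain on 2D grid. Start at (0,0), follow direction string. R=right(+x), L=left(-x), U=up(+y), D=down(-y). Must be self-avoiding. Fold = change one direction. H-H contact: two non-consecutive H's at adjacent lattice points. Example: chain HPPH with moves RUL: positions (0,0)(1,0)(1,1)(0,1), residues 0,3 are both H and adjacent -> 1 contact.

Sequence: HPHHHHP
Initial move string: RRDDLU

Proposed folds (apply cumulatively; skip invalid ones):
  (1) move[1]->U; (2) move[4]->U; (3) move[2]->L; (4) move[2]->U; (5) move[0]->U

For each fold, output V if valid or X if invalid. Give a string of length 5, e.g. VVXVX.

Initial: RRDDLU -> [(0, 0), (1, 0), (2, 0), (2, -1), (2, -2), (1, -2), (1, -1)]
Fold 1: move[1]->U => RUDDLU INVALID (collision), skipped
Fold 2: move[4]->U => RRDDUU INVALID (collision), skipped
Fold 3: move[2]->L => RRLDLU INVALID (collision), skipped
Fold 4: move[2]->U => RRUDLU INVALID (collision), skipped
Fold 5: move[0]->U => URDDLU INVALID (collision), skipped

Answer: XXXXX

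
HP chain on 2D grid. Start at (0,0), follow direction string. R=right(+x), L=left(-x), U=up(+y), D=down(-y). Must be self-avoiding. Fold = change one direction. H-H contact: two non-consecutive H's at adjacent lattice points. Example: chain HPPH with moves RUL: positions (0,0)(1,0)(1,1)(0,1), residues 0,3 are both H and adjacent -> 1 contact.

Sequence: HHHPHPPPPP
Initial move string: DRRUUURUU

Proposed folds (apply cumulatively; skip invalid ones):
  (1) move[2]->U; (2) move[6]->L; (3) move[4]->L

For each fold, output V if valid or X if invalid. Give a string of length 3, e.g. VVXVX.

Initial: DRRUUURUU -> [(0, 0), (0, -1), (1, -1), (2, -1), (2, 0), (2, 1), (2, 2), (3, 2), (3, 3), (3, 4)]
Fold 1: move[2]->U => DRUUUURUU VALID
Fold 2: move[6]->L => DRUUUULUU VALID
Fold 3: move[4]->L => DRUULULUU VALID

Answer: VVV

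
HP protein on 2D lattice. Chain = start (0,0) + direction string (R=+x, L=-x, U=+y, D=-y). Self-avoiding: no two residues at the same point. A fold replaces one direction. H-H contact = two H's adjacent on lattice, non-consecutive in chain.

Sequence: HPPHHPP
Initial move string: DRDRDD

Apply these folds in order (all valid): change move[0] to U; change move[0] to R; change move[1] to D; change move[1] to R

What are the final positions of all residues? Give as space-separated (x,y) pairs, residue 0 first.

Answer: (0,0) (1,0) (2,0) (2,-1) (3,-1) (3,-2) (3,-3)

Derivation:
Initial moves: DRDRDD
Fold: move[0]->U => URDRDD (positions: [(0, 0), (0, 1), (1, 1), (1, 0), (2, 0), (2, -1), (2, -2)])
Fold: move[0]->R => RRDRDD (positions: [(0, 0), (1, 0), (2, 0), (2, -1), (3, -1), (3, -2), (3, -3)])
Fold: move[1]->D => RDDRDD (positions: [(0, 0), (1, 0), (1, -1), (1, -2), (2, -2), (2, -3), (2, -4)])
Fold: move[1]->R => RRDRDD (positions: [(0, 0), (1, 0), (2, 0), (2, -1), (3, -1), (3, -2), (3, -3)])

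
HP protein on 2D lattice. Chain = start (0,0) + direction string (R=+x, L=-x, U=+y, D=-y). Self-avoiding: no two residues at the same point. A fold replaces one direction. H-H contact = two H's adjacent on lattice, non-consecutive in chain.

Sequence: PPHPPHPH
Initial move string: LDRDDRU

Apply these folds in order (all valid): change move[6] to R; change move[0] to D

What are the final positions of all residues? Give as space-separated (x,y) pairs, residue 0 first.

Answer: (0,0) (0,-1) (0,-2) (1,-2) (1,-3) (1,-4) (2,-4) (3,-4)

Derivation:
Initial moves: LDRDDRU
Fold: move[6]->R => LDRDDRR (positions: [(0, 0), (-1, 0), (-1, -1), (0, -1), (0, -2), (0, -3), (1, -3), (2, -3)])
Fold: move[0]->D => DDRDDRR (positions: [(0, 0), (0, -1), (0, -2), (1, -2), (1, -3), (1, -4), (2, -4), (3, -4)])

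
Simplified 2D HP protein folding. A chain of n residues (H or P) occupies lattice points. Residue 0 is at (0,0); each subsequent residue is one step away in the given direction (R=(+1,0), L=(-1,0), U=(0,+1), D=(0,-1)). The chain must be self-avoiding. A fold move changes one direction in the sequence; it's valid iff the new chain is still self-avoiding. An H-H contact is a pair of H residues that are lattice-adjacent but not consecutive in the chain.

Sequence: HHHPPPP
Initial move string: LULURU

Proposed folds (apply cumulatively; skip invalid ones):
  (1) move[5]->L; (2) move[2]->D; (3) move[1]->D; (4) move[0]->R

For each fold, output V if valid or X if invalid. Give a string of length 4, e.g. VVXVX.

Answer: XXXV

Derivation:
Initial: LULURU -> [(0, 0), (-1, 0), (-1, 1), (-2, 1), (-2, 2), (-1, 2), (-1, 3)]
Fold 1: move[5]->L => LULURL INVALID (collision), skipped
Fold 2: move[2]->D => LUDURU INVALID (collision), skipped
Fold 3: move[1]->D => LDLURU INVALID (collision), skipped
Fold 4: move[0]->R => RULURU VALID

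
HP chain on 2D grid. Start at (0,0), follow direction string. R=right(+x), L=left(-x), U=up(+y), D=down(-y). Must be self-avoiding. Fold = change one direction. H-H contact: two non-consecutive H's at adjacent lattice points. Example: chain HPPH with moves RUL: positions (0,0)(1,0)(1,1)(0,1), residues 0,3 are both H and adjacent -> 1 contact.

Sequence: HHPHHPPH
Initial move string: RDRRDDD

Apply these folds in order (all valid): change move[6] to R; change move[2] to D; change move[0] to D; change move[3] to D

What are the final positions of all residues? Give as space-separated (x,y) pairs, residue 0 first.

Answer: (0,0) (0,-1) (0,-2) (0,-3) (0,-4) (0,-5) (0,-6) (1,-6)

Derivation:
Initial moves: RDRRDDD
Fold: move[6]->R => RDRRDDR (positions: [(0, 0), (1, 0), (1, -1), (2, -1), (3, -1), (3, -2), (3, -3), (4, -3)])
Fold: move[2]->D => RDDRDDR (positions: [(0, 0), (1, 0), (1, -1), (1, -2), (2, -2), (2, -3), (2, -4), (3, -4)])
Fold: move[0]->D => DDDRDDR (positions: [(0, 0), (0, -1), (0, -2), (0, -3), (1, -3), (1, -4), (1, -5), (2, -5)])
Fold: move[3]->D => DDDDDDR (positions: [(0, 0), (0, -1), (0, -2), (0, -3), (0, -4), (0, -5), (0, -6), (1, -6)])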